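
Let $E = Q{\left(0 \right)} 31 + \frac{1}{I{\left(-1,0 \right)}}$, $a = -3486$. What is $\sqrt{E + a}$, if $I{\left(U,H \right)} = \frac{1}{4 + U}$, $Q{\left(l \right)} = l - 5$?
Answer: $i \sqrt{3638} \approx 60.316 i$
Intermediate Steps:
$Q{\left(l \right)} = -5 + l$ ($Q{\left(l \right)} = l - 5 = -5 + l$)
$E = -152$ ($E = \left(-5 + 0\right) 31 + \frac{1}{\frac{1}{4 - 1}} = \left(-5\right) 31 + \frac{1}{\frac{1}{3}} = -155 + \frac{1}{\frac{1}{3}} = -155 + 3 = -152$)
$\sqrt{E + a} = \sqrt{-152 - 3486} = \sqrt{-3638} = i \sqrt{3638}$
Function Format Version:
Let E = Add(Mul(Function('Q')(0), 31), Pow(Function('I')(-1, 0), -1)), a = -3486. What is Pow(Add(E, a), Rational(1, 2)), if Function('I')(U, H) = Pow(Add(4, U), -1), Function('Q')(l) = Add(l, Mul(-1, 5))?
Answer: Mul(I, Pow(3638, Rational(1, 2))) ≈ Mul(60.316, I)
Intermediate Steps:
Function('Q')(l) = Add(-5, l) (Function('Q')(l) = Add(l, -5) = Add(-5, l))
E = -152 (E = Add(Mul(Add(-5, 0), 31), Pow(Pow(Add(4, -1), -1), -1)) = Add(Mul(-5, 31), Pow(Pow(3, -1), -1)) = Add(-155, Pow(Rational(1, 3), -1)) = Add(-155, 3) = -152)
Pow(Add(E, a), Rational(1, 2)) = Pow(Add(-152, -3486), Rational(1, 2)) = Pow(-3638, Rational(1, 2)) = Mul(I, Pow(3638, Rational(1, 2)))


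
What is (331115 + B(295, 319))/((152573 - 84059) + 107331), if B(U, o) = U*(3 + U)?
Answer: 27935/11723 ≈ 2.3829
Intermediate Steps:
(331115 + B(295, 319))/((152573 - 84059) + 107331) = (331115 + 295*(3 + 295))/((152573 - 84059) + 107331) = (331115 + 295*298)/(68514 + 107331) = (331115 + 87910)/175845 = 419025*(1/175845) = 27935/11723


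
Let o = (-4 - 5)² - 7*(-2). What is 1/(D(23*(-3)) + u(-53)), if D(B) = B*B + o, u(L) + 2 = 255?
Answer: 1/5109 ≈ 0.00019573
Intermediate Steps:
u(L) = 253 (u(L) = -2 + 255 = 253)
o = 95 (o = (-9)² + 14 = 81 + 14 = 95)
D(B) = 95 + B² (D(B) = B*B + 95 = B² + 95 = 95 + B²)
1/(D(23*(-3)) + u(-53)) = 1/((95 + (23*(-3))²) + 253) = 1/((95 + (-69)²) + 253) = 1/((95 + 4761) + 253) = 1/(4856 + 253) = 1/5109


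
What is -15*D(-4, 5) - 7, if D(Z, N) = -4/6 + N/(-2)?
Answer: 81/2 ≈ 40.500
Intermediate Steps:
D(Z, N) = -⅔ - N/2 (D(Z, N) = -4*⅙ + N*(-½) = -⅔ - N/2)
-15*D(-4, 5) - 7 = -15*(-⅔ - ½*5) - 7 = -15*(-⅔ - 5/2) - 7 = -15*(-19/6) - 7 = 95/2 - 7 = 81/2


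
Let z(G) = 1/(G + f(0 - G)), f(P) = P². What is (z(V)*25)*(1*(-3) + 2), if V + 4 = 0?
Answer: -25/12 ≈ -2.0833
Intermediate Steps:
V = -4 (V = -4 + 0 = -4)
z(G) = 1/(G + G²) (z(G) = 1/(G + (0 - G)²) = 1/(G + (-G)²) = 1/(G + G²))
(z(V)*25)*(1*(-3) + 2) = ((1/((-4)*(1 - 4)))*25)*(1*(-3) + 2) = (-¼/(-3)*25)*(-3 + 2) = (-¼*(-⅓)*25)*(-1) = ((1/12)*25)*(-1) = (25/12)*(-1) = -25/12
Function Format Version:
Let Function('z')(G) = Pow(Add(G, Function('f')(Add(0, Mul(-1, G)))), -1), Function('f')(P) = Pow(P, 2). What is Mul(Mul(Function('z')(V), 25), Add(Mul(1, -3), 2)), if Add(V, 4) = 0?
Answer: Rational(-25, 12) ≈ -2.0833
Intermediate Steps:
V = -4 (V = Add(-4, 0) = -4)
Function('z')(G) = Pow(Add(G, Pow(G, 2)), -1) (Function('z')(G) = Pow(Add(G, Pow(Add(0, Mul(-1, G)), 2)), -1) = Pow(Add(G, Pow(Mul(-1, G), 2)), -1) = Pow(Add(G, Pow(G, 2)), -1))
Mul(Mul(Function('z')(V), 25), Add(Mul(1, -3), 2)) = Mul(Mul(Mul(Pow(-4, -1), Pow(Add(1, -4), -1)), 25), Add(Mul(1, -3), 2)) = Mul(Mul(Mul(Rational(-1, 4), Pow(-3, -1)), 25), Add(-3, 2)) = Mul(Mul(Mul(Rational(-1, 4), Rational(-1, 3)), 25), -1) = Mul(Mul(Rational(1, 12), 25), -1) = Mul(Rational(25, 12), -1) = Rational(-25, 12)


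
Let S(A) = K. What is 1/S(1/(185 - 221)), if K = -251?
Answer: -1/251 ≈ -0.0039841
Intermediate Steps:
S(A) = -251
1/S(1/(185 - 221)) = 1/(-251) = -1/251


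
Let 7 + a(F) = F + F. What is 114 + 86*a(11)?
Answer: 1404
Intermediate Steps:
a(F) = -7 + 2*F (a(F) = -7 + (F + F) = -7 + 2*F)
114 + 86*a(11) = 114 + 86*(-7 + 2*11) = 114 + 86*(-7 + 22) = 114 + 86*15 = 114 + 1290 = 1404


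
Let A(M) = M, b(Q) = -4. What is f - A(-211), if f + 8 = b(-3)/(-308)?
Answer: 15632/77 ≈ 203.01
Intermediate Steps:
f = -615/77 (f = -8 - 4/(-308) = -8 - 4*(-1/308) = -8 + 1/77 = -615/77 ≈ -7.9870)
f - A(-211) = -615/77 - 1*(-211) = -615/77 + 211 = 15632/77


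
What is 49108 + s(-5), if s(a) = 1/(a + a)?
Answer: 491079/10 ≈ 49108.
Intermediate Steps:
s(a) = 1/(2*a)
49108 + s(-5) = 49108 + (½)/(-5) = 49108 + (½)*(-⅕) = 49108 - ⅒ = 491079/10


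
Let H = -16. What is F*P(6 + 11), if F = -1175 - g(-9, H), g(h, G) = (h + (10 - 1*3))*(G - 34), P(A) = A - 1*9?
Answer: -10200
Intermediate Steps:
P(A) = -9 + A (P(A) = A - 9 = -9 + A)
g(h, G) = (-34 + G)*(7 + h) (g(h, G) = (h + (10 - 3))*(-34 + G) = (h + 7)*(-34 + G) = (7 + h)*(-34 + G) = (-34 + G)*(7 + h))
F = -1275 (F = -1175 - (-238 - 34*(-9) + 7*(-16) - 16*(-9)) = -1175 - (-238 + 306 - 112 + 144) = -1175 - 1*100 = -1175 - 100 = -1275)
F*P(6 + 11) = -1275*(-9 + (6 + 11)) = -1275*(-9 + 17) = -1275*8 = -10200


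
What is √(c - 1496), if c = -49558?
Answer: I*√51054 ≈ 225.95*I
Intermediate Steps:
√(c - 1496) = √(-49558 - 1496) = √(-51054) = I*√51054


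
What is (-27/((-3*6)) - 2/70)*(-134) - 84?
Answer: -9841/35 ≈ -281.17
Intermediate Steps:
(-27/((-3*6)) - 2/70)*(-134) - 84 = (-27/(-18) - 2*1/70)*(-134) - 84 = (-27*(-1/18) - 1/35)*(-134) - 84 = (3/2 - 1/35)*(-134) - 84 = (103/70)*(-134) - 84 = -6901/35 - 84 = -9841/35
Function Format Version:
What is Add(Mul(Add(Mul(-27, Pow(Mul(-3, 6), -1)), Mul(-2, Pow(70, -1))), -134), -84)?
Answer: Rational(-9841, 35) ≈ -281.17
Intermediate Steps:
Add(Mul(Add(Mul(-27, Pow(Mul(-3, 6), -1)), Mul(-2, Pow(70, -1))), -134), -84) = Add(Mul(Add(Mul(-27, Pow(-18, -1)), Mul(-2, Rational(1, 70))), -134), -84) = Add(Mul(Add(Mul(-27, Rational(-1, 18)), Rational(-1, 35)), -134), -84) = Add(Mul(Add(Rational(3, 2), Rational(-1, 35)), -134), -84) = Add(Mul(Rational(103, 70), -134), -84) = Add(Rational(-6901, 35), -84) = Rational(-9841, 35)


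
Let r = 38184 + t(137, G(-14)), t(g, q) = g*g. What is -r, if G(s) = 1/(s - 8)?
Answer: -56953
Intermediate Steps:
G(s) = 1/(-8 + s)
t(g, q) = g**2
r = 56953 (r = 38184 + 137**2 = 38184 + 18769 = 56953)
-r = -1*56953 = -56953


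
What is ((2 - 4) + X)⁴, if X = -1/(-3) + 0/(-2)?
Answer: 625/81 ≈ 7.7160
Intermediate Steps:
X = ⅓ (X = -1*(-⅓) + 0*(-½) = ⅓ + 0 = ⅓ ≈ 0.33333)
((2 - 4) + X)⁴ = ((2 - 4) + ⅓)⁴ = (-2 + ⅓)⁴ = (-5/3)⁴ = 625/81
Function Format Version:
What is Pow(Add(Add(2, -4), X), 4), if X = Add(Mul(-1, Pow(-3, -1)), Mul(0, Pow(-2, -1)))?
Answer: Rational(625, 81) ≈ 7.7160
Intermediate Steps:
X = Rational(1, 3) (X = Add(Mul(-1, Rational(-1, 3)), Mul(0, Rational(-1, 2))) = Add(Rational(1, 3), 0) = Rational(1, 3) ≈ 0.33333)
Pow(Add(Add(2, -4), X), 4) = Pow(Add(Add(2, -4), Rational(1, 3)), 4) = Pow(Add(-2, Rational(1, 3)), 4) = Pow(Rational(-5, 3), 4) = Rational(625, 81)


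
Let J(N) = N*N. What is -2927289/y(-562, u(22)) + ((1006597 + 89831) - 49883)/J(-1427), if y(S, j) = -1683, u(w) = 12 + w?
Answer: 1987561605772/1142380569 ≈ 1739.8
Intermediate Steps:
J(N) = N²
-2927289/y(-562, u(22)) + ((1006597 + 89831) - 49883)/J(-1427) = -2927289/(-1683) + ((1006597 + 89831) - 49883)/((-1427)²) = -2927289*(-1/1683) + (1096428 - 49883)/2036329 = 975763/561 + 1046545*(1/2036329) = 975763/561 + 1046545/2036329 = 1987561605772/1142380569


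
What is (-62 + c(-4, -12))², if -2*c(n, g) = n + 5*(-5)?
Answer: 9025/4 ≈ 2256.3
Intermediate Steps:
c(n, g) = 25/2 - n/2 (c(n, g) = -(n + 5*(-5))/2 = -(n - 25)/2 = -(-25 + n)/2 = 25/2 - n/2)
(-62 + c(-4, -12))² = (-62 + (25/2 - ½*(-4)))² = (-62 + (25/2 + 2))² = (-62 + 29/2)² = (-95/2)² = 9025/4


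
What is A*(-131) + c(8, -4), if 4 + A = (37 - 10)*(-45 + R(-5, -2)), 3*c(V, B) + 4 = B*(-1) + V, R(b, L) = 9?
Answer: 383576/3 ≈ 1.2786e+5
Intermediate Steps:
c(V, B) = -4/3 - B/3 + V/3 (c(V, B) = -4/3 + (B*(-1) + V)/3 = -4/3 + (-B + V)/3 = -4/3 + (V - B)/3 = -4/3 + (-B/3 + V/3) = -4/3 - B/3 + V/3)
A = -976 (A = -4 + (37 - 10)*(-45 + 9) = -4 + 27*(-36) = -4 - 972 = -976)
A*(-131) + c(8, -4) = -976*(-131) + (-4/3 - 1/3*(-4) + (1/3)*8) = 127856 + (-4/3 + 4/3 + 8/3) = 127856 + 8/3 = 383576/3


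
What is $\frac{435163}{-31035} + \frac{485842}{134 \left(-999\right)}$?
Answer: $- \frac{12221939438}{692421885} \approx -17.651$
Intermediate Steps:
$\frac{435163}{-31035} + \frac{485842}{134 \left(-999\right)} = 435163 \left(- \frac{1}{31035}\right) + \frac{485842}{-133866} = - \frac{435163}{31035} + 485842 \left(- \frac{1}{133866}\right) = - \frac{435163}{31035} - \frac{242921}{66933} = - \frac{12221939438}{692421885}$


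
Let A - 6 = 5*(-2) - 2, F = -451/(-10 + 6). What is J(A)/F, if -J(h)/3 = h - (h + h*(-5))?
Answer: 360/451 ≈ 0.79823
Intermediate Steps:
F = 451/4 (F = -451/(-4) = -¼*(-451) = 451/4 ≈ 112.75)
A = -6 (A = 6 + (5*(-2) - 2) = 6 + (-10 - 2) = 6 - 12 = -6)
J(h) = -15*h (J(h) = -3*(h - (h + h*(-5))) = -3*(h - (h - 5*h)) = -3*(h - (-4)*h) = -3*(h + 4*h) = -15*h)
J(A)/F = (-15*(-6))/(451/4) = 90*(4/451) = 360/451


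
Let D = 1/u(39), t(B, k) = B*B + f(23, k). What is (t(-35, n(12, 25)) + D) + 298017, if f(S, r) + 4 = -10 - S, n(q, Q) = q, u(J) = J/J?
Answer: 299206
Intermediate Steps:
u(J) = 1
f(S, r) = -14 - S (f(S, r) = -4 + (-10 - S) = -14 - S)
t(B, k) = -37 + B**2 (t(B, k) = B*B + (-14 - 1*23) = B**2 + (-14 - 23) = B**2 - 37 = -37 + B**2)
D = 1 (D = 1/1 = 1)
(t(-35, n(12, 25)) + D) + 298017 = ((-37 + (-35)**2) + 1) + 298017 = ((-37 + 1225) + 1) + 298017 = (1188 + 1) + 298017 = 1189 + 298017 = 299206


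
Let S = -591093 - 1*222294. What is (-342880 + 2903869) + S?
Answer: 1747602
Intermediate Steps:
S = -813387 (S = -591093 - 222294 = -813387)
(-342880 + 2903869) + S = (-342880 + 2903869) - 813387 = 2560989 - 813387 = 1747602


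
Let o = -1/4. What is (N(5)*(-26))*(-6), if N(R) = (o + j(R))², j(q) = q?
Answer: 14079/4 ≈ 3519.8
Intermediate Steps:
o = -¼ (o = -1*¼ = -¼ ≈ -0.25000)
N(R) = (-¼ + R)²
(N(5)*(-26))*(-6) = (((-1 + 4*5)²/16)*(-26))*(-6) = (((-1 + 20)²/16)*(-26))*(-6) = (((1/16)*19²)*(-26))*(-6) = (((1/16)*361)*(-26))*(-6) = ((361/16)*(-26))*(-6) = -4693/8*(-6) = 14079/4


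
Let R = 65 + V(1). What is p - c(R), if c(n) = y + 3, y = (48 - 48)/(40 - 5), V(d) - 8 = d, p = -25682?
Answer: -25685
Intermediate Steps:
V(d) = 8 + d
y = 0 (y = 0/35 = 0*(1/35) = 0)
R = 74 (R = 65 + (8 + 1) = 65 + 9 = 74)
c(n) = 3 (c(n) = 0 + 3 = 3)
p - c(R) = -25682 - 1*3 = -25682 - 3 = -25685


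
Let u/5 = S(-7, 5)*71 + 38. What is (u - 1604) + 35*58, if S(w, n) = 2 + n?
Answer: 3101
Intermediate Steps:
u = 2675 (u = 5*((2 + 5)*71 + 38) = 5*(7*71 + 38) = 5*(497 + 38) = 5*535 = 2675)
(u - 1604) + 35*58 = (2675 - 1604) + 35*58 = 1071 + 2030 = 3101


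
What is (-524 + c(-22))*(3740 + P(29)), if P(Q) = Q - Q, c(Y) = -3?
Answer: -1970980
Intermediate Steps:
P(Q) = 0
(-524 + c(-22))*(3740 + P(29)) = (-524 - 3)*(3740 + 0) = -527*3740 = -1970980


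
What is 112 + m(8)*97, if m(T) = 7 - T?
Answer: 15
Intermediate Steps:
112 + m(8)*97 = 112 + (7 - 1*8)*97 = 112 + (7 - 8)*97 = 112 - 1*97 = 112 - 97 = 15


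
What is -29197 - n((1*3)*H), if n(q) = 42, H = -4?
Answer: -29239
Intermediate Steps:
-29197 - n((1*3)*H) = -29197 - 1*42 = -29197 - 42 = -29239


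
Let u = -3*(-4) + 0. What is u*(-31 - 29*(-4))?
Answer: 1020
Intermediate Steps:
u = 12 (u = 12 + 0 = 12)
u*(-31 - 29*(-4)) = 12*(-31 - 29*(-4)) = 12*(-31 + 116) = 12*85 = 1020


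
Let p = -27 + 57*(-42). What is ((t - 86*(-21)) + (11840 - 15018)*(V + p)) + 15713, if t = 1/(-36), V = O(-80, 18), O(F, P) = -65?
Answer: 285048971/36 ≈ 7.9180e+6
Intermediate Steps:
V = -65
p = -2421 (p = -27 - 2394 = -2421)
t = -1/36 ≈ -0.027778
((t - 86*(-21)) + (11840 - 15018)*(V + p)) + 15713 = ((-1/36 - 86*(-21)) + (11840 - 15018)*(-65 - 2421)) + 15713 = ((-1/36 + 1806) - 3178*(-2486)) + 15713 = (65015/36 + 7900508) + 15713 = 284483303/36 + 15713 = 285048971/36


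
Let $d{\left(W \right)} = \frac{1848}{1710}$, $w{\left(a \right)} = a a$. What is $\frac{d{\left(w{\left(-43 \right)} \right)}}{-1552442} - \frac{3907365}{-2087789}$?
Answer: $\frac{78581693387729}{41987901330015} \approx 1.8715$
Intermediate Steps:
$w{\left(a \right)} = a^{2}$
$d{\left(W \right)} = \frac{308}{285}$ ($d{\left(W \right)} = 1848 \cdot \frac{1}{1710} = \frac{308}{285}$)
$\frac{d{\left(w{\left(-43 \right)} \right)}}{-1552442} - \frac{3907365}{-2087789} = \frac{308}{285 \left(-1552442\right)} - \frac{3907365}{-2087789} = \frac{308}{285} \left(- \frac{1}{1552442}\right) - - \frac{355215}{189799} = - \frac{154}{221222985} + \frac{355215}{189799} = \frac{78581693387729}{41987901330015}$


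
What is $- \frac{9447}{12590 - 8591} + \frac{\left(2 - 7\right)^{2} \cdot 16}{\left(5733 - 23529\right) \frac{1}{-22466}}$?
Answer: $\frac{2980707899}{5930517} \approx 502.6$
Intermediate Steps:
$- \frac{9447}{12590 - 8591} + \frac{\left(2 - 7\right)^{2} \cdot 16}{\left(5733 - 23529\right) \frac{1}{-22466}} = - \frac{9447}{12590 - 8591} + \frac{\left(-5\right)^{2} \cdot 16}{\left(5733 - 23529\right) \left(- \frac{1}{22466}\right)} = - \frac{9447}{3999} + \frac{25 \cdot 16}{\left(-17796\right) \left(- \frac{1}{22466}\right)} = \left(-9447\right) \frac{1}{3999} + \frac{400}{\frac{8898}{11233}} = - \frac{3149}{1333} + 400 \cdot \frac{11233}{8898} = - \frac{3149}{1333} + \frac{2246600}{4449} = \frac{2980707899}{5930517}$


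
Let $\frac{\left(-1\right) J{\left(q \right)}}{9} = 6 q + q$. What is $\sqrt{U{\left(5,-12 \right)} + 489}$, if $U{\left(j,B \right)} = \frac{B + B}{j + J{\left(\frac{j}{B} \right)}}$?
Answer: $\frac{3 \sqrt{33905}}{25} \approx 22.096$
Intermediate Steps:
$J{\left(q \right)} = - 63 q$ ($J{\left(q \right)} = - 9 \left(6 q + q\right) = - 9 \cdot 7 q = - 63 q$)
$U{\left(j,B \right)} = \frac{2 B}{j - \frac{63 j}{B}}$ ($U{\left(j,B \right)} = \frac{B + B}{j - 63 \frac{j}{B}} = \frac{2 B}{j - \frac{63 j}{B}}$)
$\sqrt{U{\left(5,-12 \right)} + 489} = \sqrt{\frac{2 \left(-12\right)^{2}}{5 \left(-63 - 12\right)} + 489} = \sqrt{2 \cdot 144 \cdot \frac{1}{5} \frac{1}{-75} + 489} = \sqrt{2 \cdot 144 \cdot \frac{1}{5} \left(- \frac{1}{75}\right) + 489} = \sqrt{- \frac{96}{125} + 489} = \sqrt{\frac{61029}{125}} = \frac{3 \sqrt{33905}}{25}$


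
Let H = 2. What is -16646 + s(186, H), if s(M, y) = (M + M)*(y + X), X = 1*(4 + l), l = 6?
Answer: -12182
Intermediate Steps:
X = 10 (X = 1*(4 + 6) = 1*10 = 10)
s(M, y) = 2*M*(10 + y) (s(M, y) = (M + M)*(y + 10) = (2*M)*(10 + y) = 2*M*(10 + y))
-16646 + s(186, H) = -16646 + 2*186*(10 + 2) = -16646 + 2*186*12 = -16646 + 4464 = -12182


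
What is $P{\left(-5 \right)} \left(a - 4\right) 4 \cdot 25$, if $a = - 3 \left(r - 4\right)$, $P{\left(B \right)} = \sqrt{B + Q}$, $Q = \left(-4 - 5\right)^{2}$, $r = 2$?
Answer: $400 \sqrt{19} \approx 1743.6$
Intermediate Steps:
$Q = 81$ ($Q = \left(-9\right)^{2} = 81$)
$P{\left(B \right)} = \sqrt{81 + B}$ ($P{\left(B \right)} = \sqrt{B + 81} = \sqrt{81 + B}$)
$a = 6$ ($a = - 3 \left(2 - 4\right) = \left(-3\right) \left(-2\right) = 6$)
$P{\left(-5 \right)} \left(a - 4\right) 4 \cdot 25 = \sqrt{81 - 5} \left(6 - 4\right) 4 \cdot 25 = \sqrt{76} \cdot 2 \cdot 4 \cdot 25 = 2 \sqrt{19} \cdot 8 \cdot 25 = 16 \sqrt{19} \cdot 25 = 400 \sqrt{19}$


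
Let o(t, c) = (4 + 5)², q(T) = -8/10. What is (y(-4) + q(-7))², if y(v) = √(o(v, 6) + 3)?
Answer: 2116/25 - 16*√21/5 ≈ 69.976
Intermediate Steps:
q(T) = -⅘ (q(T) = -8*⅒ = -⅘)
o(t, c) = 81 (o(t, c) = 9² = 81)
y(v) = 2*√21 (y(v) = √(81 + 3) = √84 = 2*√21)
(y(-4) + q(-7))² = (2*√21 - ⅘)² = (-⅘ + 2*√21)²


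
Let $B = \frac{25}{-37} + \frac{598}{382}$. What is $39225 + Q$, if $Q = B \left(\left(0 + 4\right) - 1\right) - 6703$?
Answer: $\frac{229851838}{7067} \approx 32525.0$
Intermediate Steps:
$B = \frac{6288}{7067}$ ($B = 25 \left(- \frac{1}{37}\right) + 598 \cdot \frac{1}{382} = - \frac{25}{37} + \frac{299}{191} = \frac{6288}{7067} \approx 0.88977$)
$Q = - \frac{47351237}{7067}$ ($Q = \frac{6288 \left(\left(0 + 4\right) - 1\right)}{7067} - 6703 = \frac{6288 \left(4 - 1\right)}{7067} - 6703 = \frac{6288}{7067} \cdot 3 - 6703 = \frac{18864}{7067} - 6703 = - \frac{47351237}{7067} \approx -6700.3$)
$39225 + Q = 39225 - \frac{47351237}{7067} = \frac{229851838}{7067}$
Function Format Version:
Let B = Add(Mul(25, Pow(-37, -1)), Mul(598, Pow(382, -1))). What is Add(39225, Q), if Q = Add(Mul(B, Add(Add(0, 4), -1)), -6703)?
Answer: Rational(229851838, 7067) ≈ 32525.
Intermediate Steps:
B = Rational(6288, 7067) (B = Add(Mul(25, Rational(-1, 37)), Mul(598, Rational(1, 382))) = Add(Rational(-25, 37), Rational(299, 191)) = Rational(6288, 7067) ≈ 0.88977)
Q = Rational(-47351237, 7067) (Q = Add(Mul(Rational(6288, 7067), Add(Add(0, 4), -1)), -6703) = Add(Mul(Rational(6288, 7067), Add(4, -1)), -6703) = Add(Mul(Rational(6288, 7067), 3), -6703) = Add(Rational(18864, 7067), -6703) = Rational(-47351237, 7067) ≈ -6700.3)
Add(39225, Q) = Add(39225, Rational(-47351237, 7067)) = Rational(229851838, 7067)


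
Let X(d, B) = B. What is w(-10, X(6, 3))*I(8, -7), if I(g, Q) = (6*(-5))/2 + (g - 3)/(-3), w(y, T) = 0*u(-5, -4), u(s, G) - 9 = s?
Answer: 0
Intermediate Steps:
u(s, G) = 9 + s
w(y, T) = 0 (w(y, T) = 0*(9 - 5) = 0*4 = 0)
I(g, Q) = -14 - g/3 (I(g, Q) = -30*1/2 + (-3 + g)*(-1/3) = -15 + (1 - g/3) = -14 - g/3)
w(-10, X(6, 3))*I(8, -7) = 0*(-14 - 1/3*8) = 0*(-14 - 8/3) = 0*(-50/3) = 0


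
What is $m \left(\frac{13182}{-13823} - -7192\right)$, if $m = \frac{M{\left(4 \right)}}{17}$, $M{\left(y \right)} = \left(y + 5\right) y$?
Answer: $\frac{3578466024}{234991} \approx 15228.0$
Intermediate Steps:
$M{\left(y \right)} = y \left(5 + y\right)$ ($M{\left(y \right)} = \left(5 + y\right) y = y \left(5 + y\right)$)
$m = \frac{36}{17}$ ($m = \frac{4 \left(5 + 4\right)}{17} = 4 \cdot 9 \cdot \frac{1}{17} = 36 \cdot \frac{1}{17} = \frac{36}{17} \approx 2.1176$)
$m \left(\frac{13182}{-13823} - -7192\right) = \frac{36 \left(\frac{13182}{-13823} - -7192\right)}{17} = \frac{36 \left(13182 \left(- \frac{1}{13823}\right) + 7192\right)}{17} = \frac{36 \left(- \frac{13182}{13823} + 7192\right)}{17} = \frac{36}{17} \cdot \frac{99401834}{13823} = \frac{3578466024}{234991}$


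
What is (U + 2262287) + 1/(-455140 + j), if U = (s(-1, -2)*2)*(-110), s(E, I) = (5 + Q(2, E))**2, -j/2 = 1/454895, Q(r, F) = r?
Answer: 466154058830870219/207040910302 ≈ 2.2515e+6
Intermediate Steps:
j = -2/454895 ≈ -4.3966e-6
s(E, I) = 49 (s(E, I) = (5 + 2)**2 = 7**2 = 49)
U = -10780 (U = (49*2)*(-110) = 98*(-110) = -10780)
(U + 2262287) + 1/(-455140 + j) = (-10780 + 2262287) + 1/(-455140 - 2/454895) = 2251507 + 1/(-207040910302/454895) = 2251507 - 454895/207040910302 = 466154058830870219/207040910302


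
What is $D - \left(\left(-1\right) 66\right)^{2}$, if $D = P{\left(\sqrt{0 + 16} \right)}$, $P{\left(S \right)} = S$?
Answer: $-4352$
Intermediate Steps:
$D = 4$ ($D = \sqrt{0 + 16} = \sqrt{16} = 4$)
$D - \left(\left(-1\right) 66\right)^{2} = 4 - \left(\left(-1\right) 66\right)^{2} = 4 - \left(-66\right)^{2} = 4 - 4356 = -4352$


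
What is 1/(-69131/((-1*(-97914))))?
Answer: -97914/69131 ≈ -1.4164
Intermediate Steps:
1/(-69131/((-1*(-97914)))) = 1/(-69131/97914) = -97914/69131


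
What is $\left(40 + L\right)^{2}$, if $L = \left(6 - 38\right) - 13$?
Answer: $25$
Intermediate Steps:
$L = -45$ ($L = -32 - 13 = -45$)
$\left(40 + L\right)^{2} = \left(40 - 45\right)^{2} = \left(-5\right)^{2} = 25$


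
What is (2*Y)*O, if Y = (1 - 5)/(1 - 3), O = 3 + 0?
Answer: 12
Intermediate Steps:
O = 3
Y = 2 (Y = -4/(-2) = -4*(-½) = 2)
(2*Y)*O = (2*2)*3 = 4*3 = 12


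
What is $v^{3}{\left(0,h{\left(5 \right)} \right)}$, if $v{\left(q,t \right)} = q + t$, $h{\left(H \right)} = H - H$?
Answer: $0$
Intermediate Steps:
$h{\left(H \right)} = 0$
$v^{3}{\left(0,h{\left(5 \right)} \right)} = \left(0 + 0\right)^{3} = 0^{3} = 0$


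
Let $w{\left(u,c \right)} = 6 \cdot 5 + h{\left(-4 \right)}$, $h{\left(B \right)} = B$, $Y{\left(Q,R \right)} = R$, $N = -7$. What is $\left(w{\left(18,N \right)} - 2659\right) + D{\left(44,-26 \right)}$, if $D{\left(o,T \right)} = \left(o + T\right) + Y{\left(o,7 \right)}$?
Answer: $-2608$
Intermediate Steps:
$w{\left(u,c \right)} = 26$ ($w{\left(u,c \right)} = 6 \cdot 5 - 4 = 30 - 4 = 26$)
$D{\left(o,T \right)} = 7 + T + o$ ($D{\left(o,T \right)} = \left(o + T\right) + 7 = \left(T + o\right) + 7 = 7 + T + o$)
$\left(w{\left(18,N \right)} - 2659\right) + D{\left(44,-26 \right)} = \left(26 - 2659\right) + \left(7 - 26 + 44\right) = -2633 + 25 = -2608$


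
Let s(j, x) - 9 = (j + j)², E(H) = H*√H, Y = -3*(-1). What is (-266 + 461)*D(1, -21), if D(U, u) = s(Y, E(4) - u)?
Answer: 8775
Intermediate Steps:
Y = 3
E(H) = H^(3/2)
s(j, x) = 9 + 4*j² (s(j, x) = 9 + (j + j)² = 9 + (2*j)² = 9 + 4*j²)
D(U, u) = 45 (D(U, u) = 9 + 4*3² = 9 + 4*9 = 9 + 36 = 45)
(-266 + 461)*D(1, -21) = (-266 + 461)*45 = 195*45 = 8775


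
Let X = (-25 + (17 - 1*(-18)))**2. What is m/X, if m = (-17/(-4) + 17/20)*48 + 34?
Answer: 697/250 ≈ 2.7880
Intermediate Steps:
m = 1394/5 (m = (-17*(-1/4) + 17*(1/20))*48 + 34 = (17/4 + 17/20)*48 + 34 = (51/10)*48 + 34 = 1224/5 + 34 = 1394/5 ≈ 278.80)
X = 100 (X = (-25 + (17 + 18))**2 = (-25 + 35)**2 = 10**2 = 100)
m/X = (1394/5)/100 = (1394/5)*(1/100) = 697/250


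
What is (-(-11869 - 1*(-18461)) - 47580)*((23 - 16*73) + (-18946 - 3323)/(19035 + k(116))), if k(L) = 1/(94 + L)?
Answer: 248196785452220/3997351 ≈ 6.2090e+7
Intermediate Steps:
(-(-11869 - 1*(-18461)) - 47580)*((23 - 16*73) + (-18946 - 3323)/(19035 + k(116))) = (-(-11869 - 1*(-18461)) - 47580)*((23 - 16*73) + (-18946 - 3323)/(19035 + 1/(94 + 116))) = (-(-11869 + 18461) - 47580)*((23 - 1168) - 22269/(19035 + 1/210)) = (-1*6592 - 47580)*(-1145 - 22269/(19035 + 1/210)) = (-6592 - 47580)*(-1145 - 22269/3997351/210) = -54172*(-1145 - 22269*210/3997351) = -54172*(-1145 - 4676490/3997351) = -54172*(-4581643385/3997351) = 248196785452220/3997351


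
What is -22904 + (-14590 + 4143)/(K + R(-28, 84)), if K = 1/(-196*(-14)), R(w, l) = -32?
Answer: -1982464960/87807 ≈ -22578.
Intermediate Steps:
K = 1/2744 ≈ 0.00036443
-22904 + (-14590 + 4143)/(K + R(-28, 84)) = -22904 + (-14590 + 4143)/(1/2744 - 32) = -22904 - 10447/(-87807/2744) = -22904 - 10447*(-2744/87807) = -22904 + 28666568/87807 = -1982464960/87807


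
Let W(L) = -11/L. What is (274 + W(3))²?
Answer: 657721/9 ≈ 73080.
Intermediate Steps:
(274 + W(3))² = (274 - 11/3)² = (811/3)² = 657721/9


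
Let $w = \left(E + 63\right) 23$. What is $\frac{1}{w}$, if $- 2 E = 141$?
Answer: $- \frac{2}{345} \approx -0.0057971$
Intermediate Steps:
$E = - \frac{141}{2}$ ($E = \left(- \frac{1}{2}\right) 141 = - \frac{141}{2} \approx -70.5$)
$w = - \frac{345}{2}$ ($w = \left(- \frac{141}{2} + 63\right) 23 = \left(- \frac{15}{2}\right) 23 = - \frac{345}{2} \approx -172.5$)
$\frac{1}{w} = \frac{1}{- \frac{345}{2}} = - \frac{2}{345}$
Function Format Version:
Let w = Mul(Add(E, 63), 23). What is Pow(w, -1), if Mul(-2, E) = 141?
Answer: Rational(-2, 345) ≈ -0.0057971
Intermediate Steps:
E = Rational(-141, 2) (E = Mul(Rational(-1, 2), 141) = Rational(-141, 2) ≈ -70.500)
w = Rational(-345, 2) (w = Mul(Add(Rational(-141, 2), 63), 23) = Mul(Rational(-15, 2), 23) = Rational(-345, 2) ≈ -172.50)
Pow(w, -1) = Pow(Rational(-345, 2), -1) = Rational(-2, 345)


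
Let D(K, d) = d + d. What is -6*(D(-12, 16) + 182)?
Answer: -1284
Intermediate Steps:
D(K, d) = 2*d
-6*(D(-12, 16) + 182) = -6*(2*16 + 182) = -6*(32 + 182) = -6*214 = -1284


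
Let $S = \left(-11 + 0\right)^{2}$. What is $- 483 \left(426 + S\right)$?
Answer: $-264201$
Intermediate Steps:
$S = 121$ ($S = \left(-11\right)^{2} = 121$)
$- 483 \left(426 + S\right) = - 483 \left(426 + 121\right) = \left(-483\right) 547 = -264201$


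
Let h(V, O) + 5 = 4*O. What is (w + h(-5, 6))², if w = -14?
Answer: 25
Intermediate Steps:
h(V, O) = -5 + 4*O
(w + h(-5, 6))² = (-14 + (-5 + 4*6))² = (-14 + (-5 + 24))² = (-14 + 19)² = 5² = 25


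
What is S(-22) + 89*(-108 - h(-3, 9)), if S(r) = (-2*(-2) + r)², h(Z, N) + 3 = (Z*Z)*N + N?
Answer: -17031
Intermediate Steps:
h(Z, N) = -3 + N + N*Z² (h(Z, N) = -3 + ((Z*Z)*N + N) = -3 + (Z²*N + N) = -3 + (N*Z² + N) = -3 + (N + N*Z²) = -3 + N + N*Z²)
S(r) = (4 + r)²
S(-22) + 89*(-108 - h(-3, 9)) = (4 - 22)² + 89*(-108 - (-3 + 9 + 9*(-3)²)) = (-18)² + 89*(-108 - (-3 + 9 + 9*9)) = 324 + 89*(-108 - (-3 + 9 + 81)) = 324 + 89*(-108 - 1*87) = 324 + 89*(-108 - 87) = 324 + 89*(-195) = 324 - 17355 = -17031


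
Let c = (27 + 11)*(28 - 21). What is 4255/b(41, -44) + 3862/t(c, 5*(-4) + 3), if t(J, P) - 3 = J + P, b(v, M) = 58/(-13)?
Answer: -1714423/1827 ≈ -938.38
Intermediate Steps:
c = 266 (c = 38*7 = 266)
b(v, M) = -58/13 (b(v, M) = 58*(-1/13) = -58/13)
t(J, P) = 3 + J + P (t(J, P) = 3 + (J + P) = 3 + J + P)
4255/b(41, -44) + 3862/t(c, 5*(-4) + 3) = 4255/(-58/13) + 3862/(3 + 266 + (5*(-4) + 3)) = 4255*(-13/58) + 3862/(3 + 266 + (-20 + 3)) = -55315/58 + 3862/(3 + 266 - 17) = -55315/58 + 3862/252 = -55315/58 + 3862*(1/252) = -55315/58 + 1931/126 = -1714423/1827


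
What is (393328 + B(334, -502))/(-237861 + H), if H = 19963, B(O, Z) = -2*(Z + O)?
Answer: -196832/108949 ≈ -1.8066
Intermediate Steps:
B(O, Z) = -2*O - 2*Z (B(O, Z) = -2*(O + Z) = -2*O - 2*Z)
(393328 + B(334, -502))/(-237861 + H) = (393328 + (-2*334 - 2*(-502)))/(-237861 + 19963) = (393328 + (-668 + 1004))/(-217898) = (393328 + 336)*(-1/217898) = 393664*(-1/217898) = -196832/108949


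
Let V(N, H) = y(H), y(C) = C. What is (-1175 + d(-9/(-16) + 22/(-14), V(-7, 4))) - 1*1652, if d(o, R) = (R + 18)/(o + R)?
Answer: -944581/335 ≈ -2819.6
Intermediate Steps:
V(N, H) = H
d(o, R) = (18 + R)/(R + o)
(-1175 + d(-9/(-16) + 22/(-14), V(-7, 4))) - 1*1652 = (-1175 + (18 + 4)/(4 + (-9/(-16) + 22/(-14)))) - 1*1652 = (-1175 + 22/(4 + (-9*(-1/16) + 22*(-1/14)))) - 1652 = (-1175 + 22/(4 + (9/16 - 11/7))) - 1652 = (-1175 + 22/(4 - 113/112)) - 1652 = (-1175 + 22/(335/112)) - 1652 = (-1175 + (112/335)*22) - 1652 = (-1175 + 2464/335) - 1652 = -391161/335 - 1652 = -944581/335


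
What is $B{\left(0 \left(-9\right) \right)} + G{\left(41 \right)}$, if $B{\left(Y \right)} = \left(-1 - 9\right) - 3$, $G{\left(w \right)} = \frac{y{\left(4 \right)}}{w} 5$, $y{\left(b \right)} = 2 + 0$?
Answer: $- \frac{523}{41} \approx -12.756$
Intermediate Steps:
$y{\left(b \right)} = 2$
$G{\left(w \right)} = \frac{10}{w}$ ($G{\left(w \right)} = \frac{2}{w} 5 = \frac{10}{w}$)
$B{\left(Y \right)} = -13$ ($B{\left(Y \right)} = -10 - 3 = -13$)
$B{\left(0 \left(-9\right) \right)} + G{\left(41 \right)} = -13 + \frac{10}{41} = - \frac{523}{41}$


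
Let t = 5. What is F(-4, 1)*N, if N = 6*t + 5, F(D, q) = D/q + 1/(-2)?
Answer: -315/2 ≈ -157.50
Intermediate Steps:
F(D, q) = -½ + D/q (F(D, q) = D/q + 1*(-½) = D/q - ½ = -½ + D/q)
N = 35 (N = 6*5 + 5 = 30 + 5 = 35)
F(-4, 1)*N = ((-4 - ½*1)/1)*35 = (1*(-4 - ½))*35 = (1*(-9/2))*35 = -9/2*35 = -315/2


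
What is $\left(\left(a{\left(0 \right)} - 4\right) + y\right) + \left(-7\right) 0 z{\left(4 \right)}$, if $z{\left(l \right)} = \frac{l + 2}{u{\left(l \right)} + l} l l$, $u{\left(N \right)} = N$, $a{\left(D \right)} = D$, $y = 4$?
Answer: $0$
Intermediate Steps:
$z{\left(l \right)} = l \left(1 + \frac{l}{2}\right)$ ($z{\left(l \right)} = \frac{l + 2}{l + l} l l = \frac{2 + l}{2 l} l l = \left(1 + \frac{l}{2}\right) l = l \left(1 + \frac{l}{2}\right)$)
$\left(\left(a{\left(0 \right)} - 4\right) + y\right) + \left(-7\right) 0 z{\left(4 \right)} = \left(\left(0 - 4\right) + 4\right) + \left(-7\right) 0 \cdot \frac{1}{2} \cdot 4 \left(2 + 4\right) = \left(-4 + 4\right) + 0 \cdot \frac{1}{2} \cdot 4 \cdot 6 = 0 + 0 \cdot 12 = 0 + 0 = 0$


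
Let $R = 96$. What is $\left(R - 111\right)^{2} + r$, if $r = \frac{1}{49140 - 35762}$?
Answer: $\frac{3010051}{13378} \approx 225.0$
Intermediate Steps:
$r = \frac{1}{13378} \approx 7.475 \cdot 10^{-5}$
$\left(R - 111\right)^{2} + r = \left(96 - 111\right)^{2} + \frac{1}{13378} = \left(-15\right)^{2} + \frac{1}{13378} = 225 + \frac{1}{13378} = \frac{3010051}{13378}$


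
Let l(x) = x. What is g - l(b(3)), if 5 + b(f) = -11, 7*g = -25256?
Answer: -3592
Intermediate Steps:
g = -3608 (g = (1/7)*(-25256) = -3608)
b(f) = -16 (b(f) = -5 - 11 = -16)
g - l(b(3)) = -3608 - 1*(-16) = -3608 + 16 = -3592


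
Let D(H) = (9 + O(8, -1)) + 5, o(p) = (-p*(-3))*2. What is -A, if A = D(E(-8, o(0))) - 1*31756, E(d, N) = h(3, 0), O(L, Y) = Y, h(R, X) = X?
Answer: 31743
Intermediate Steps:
o(p) = 6*p (o(p) = (3*p)*2 = 6*p)
E(d, N) = 0
D(H) = 13 (D(H) = (9 - 1) + 5 = 8 + 5 = 13)
A = -31743 (A = 13 - 1*31756 = 13 - 31756 = -31743)
-A = -1*(-31743) = 31743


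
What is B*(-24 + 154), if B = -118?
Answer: -15340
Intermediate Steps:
B*(-24 + 154) = -118*(-24 + 154) = -118*130 = -15340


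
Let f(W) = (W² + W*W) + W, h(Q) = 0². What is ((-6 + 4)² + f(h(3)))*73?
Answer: 292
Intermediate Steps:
h(Q) = 0
f(W) = W + 2*W² (f(W) = (W² + W²) + W = 2*W² + W = W + 2*W²)
((-6 + 4)² + f(h(3)))*73 = ((-6 + 4)² + 0*(1 + 2*0))*73 = ((-2)² + 0*(1 + 0))*73 = (4 + 0*1)*73 = (4 + 0)*73 = 4*73 = 292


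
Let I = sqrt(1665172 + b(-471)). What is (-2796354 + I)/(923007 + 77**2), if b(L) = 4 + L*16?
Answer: -1398177/464468 + sqrt(414410)/464468 ≈ -3.0089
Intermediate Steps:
b(L) = 4 + 16*L
I = 2*sqrt(414410) (I = sqrt(1665172 + (4 + 16*(-471))) = sqrt(1665172 + (4 - 7536)) = sqrt(1665172 - 7532) = sqrt(1657640) = 2*sqrt(414410) ≈ 1287.5)
(-2796354 + I)/(923007 + 77**2) = (-2796354 + 2*sqrt(414410))/(923007 + 77**2) = (-2796354 + 2*sqrt(414410))/(923007 + 5929) = (-2796354 + 2*sqrt(414410))/928936 = (-2796354 + 2*sqrt(414410))*(1/928936) = -1398177/464468 + sqrt(414410)/464468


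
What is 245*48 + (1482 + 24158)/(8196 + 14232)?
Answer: 65944730/5607 ≈ 11761.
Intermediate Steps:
245*48 + (1482 + 24158)/(8196 + 14232) = 11760 + 25640/22428 = 11760 + 25640*(1/22428) = 11760 + 6410/5607 = 65944730/5607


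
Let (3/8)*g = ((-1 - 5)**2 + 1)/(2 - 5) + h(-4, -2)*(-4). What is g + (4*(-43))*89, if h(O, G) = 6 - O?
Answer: -139028/9 ≈ -15448.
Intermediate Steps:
g = -1256/9 (g = 8*(((-1 - 5)**2 + 1)/(2 - 5) + (6 - 1*(-4))*(-4))/3 = 8*(((-6)**2 + 1)/(-3) + (6 + 4)*(-4))/3 = 8*((36 + 1)*(-1/3) + 10*(-4))/3 = 8*(37*(-1/3) - 40)/3 = 8*(-37/3 - 40)/3 = (8/3)*(-157/3) = -1256/9 ≈ -139.56)
g + (4*(-43))*89 = -1256/9 + (4*(-43))*89 = -1256/9 - 172*89 = -1256/9 - 15308 = -139028/9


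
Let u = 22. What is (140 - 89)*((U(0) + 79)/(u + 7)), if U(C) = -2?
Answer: 3927/29 ≈ 135.41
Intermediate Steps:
(140 - 89)*((U(0) + 79)/(u + 7)) = (140 - 89)*((-2 + 79)/(22 + 7)) = 51*(77/29) = 3927/29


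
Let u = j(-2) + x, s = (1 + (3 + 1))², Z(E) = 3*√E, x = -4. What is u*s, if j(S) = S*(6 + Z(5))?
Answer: -400 - 150*√5 ≈ -735.41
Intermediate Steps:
j(S) = S*(6 + 3*√5)
s = 25 (s = (1 + 4)² = 5² = 25)
u = -16 - 6*√5 (u = 3*(-2)*(2 + √5) - 4 = (-12 - 6*√5) - 4 = -16 - 6*√5 ≈ -29.416)
u*s = (-16 - 6*√5)*25 = -400 - 150*√5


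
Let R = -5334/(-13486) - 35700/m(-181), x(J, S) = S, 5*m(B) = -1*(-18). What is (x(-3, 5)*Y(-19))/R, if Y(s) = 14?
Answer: -202290/28656607 ≈ -0.0070591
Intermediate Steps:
m(B) = 18/5 (m(B) = (-1*(-18))/5 = (1/5)*18 = 18/5)
R = -200596249/20229 (R = -5334/(-13486) - 35700/18/5 = -5334*(-1/13486) - 35700*5/18 = 2667/6743 - 29750/3 = -200596249/20229 ≈ -9916.3)
(x(-3, 5)*Y(-19))/R = (5*14)/(-200596249/20229) = 70*(-20229/200596249) = -202290/28656607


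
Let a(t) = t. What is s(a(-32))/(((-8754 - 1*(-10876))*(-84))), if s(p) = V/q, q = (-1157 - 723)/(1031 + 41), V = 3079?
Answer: 206293/20944140 ≈ 0.0098497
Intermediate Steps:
q = -235/134 (q = -1880/1072 = -1880*1/1072 = -235/134 ≈ -1.7537)
s(p) = -412586/235 (s(p) = 3079/(-235/134) = 3079*(-134/235) = -412586/235)
s(a(-32))/(((-8754 - 1*(-10876))*(-84))) = -412586*(-1/(84*(-8754 - 1*(-10876))))/235 = -412586*(-1/(84*(-8754 + 10876)))/235 = -412586/(235*(2122*(-84))) = -412586/235/(-178248) = -412586/235*(-1/178248) = 206293/20944140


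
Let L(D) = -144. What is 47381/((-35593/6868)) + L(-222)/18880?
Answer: -383987315777/41999740 ≈ -9142.6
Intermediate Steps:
47381/((-35593/6868)) + L(-222)/18880 = 47381/((-35593/6868)) - 144/18880 = 47381/((-35593*1/6868)) - 144*1/18880 = 47381/(-35593/6868) - 9/1180 = 47381*(-6868/35593) - 9/1180 = -325412708/35593 - 9/1180 = -383987315777/41999740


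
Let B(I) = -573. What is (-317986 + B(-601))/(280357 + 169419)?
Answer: -318559/449776 ≈ -0.70826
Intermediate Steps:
(-317986 + B(-601))/(280357 + 169419) = (-317986 - 573)/(280357 + 169419) = -318559/449776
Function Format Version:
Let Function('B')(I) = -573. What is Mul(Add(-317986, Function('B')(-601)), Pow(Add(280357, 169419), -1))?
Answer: Rational(-318559, 449776) ≈ -0.70826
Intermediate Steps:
Mul(Add(-317986, Function('B')(-601)), Pow(Add(280357, 169419), -1)) = Mul(Add(-317986, -573), Pow(Add(280357, 169419), -1)) = Mul(-318559, Pow(449776, -1)) = Mul(-318559, Rational(1, 449776)) = Rational(-318559, 449776)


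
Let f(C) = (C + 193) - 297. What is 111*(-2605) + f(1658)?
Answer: -287601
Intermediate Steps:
f(C) = -104 + C (f(C) = (193 + C) - 297 = -104 + C)
111*(-2605) + f(1658) = 111*(-2605) + (-104 + 1658) = -289155 + 1554 = -287601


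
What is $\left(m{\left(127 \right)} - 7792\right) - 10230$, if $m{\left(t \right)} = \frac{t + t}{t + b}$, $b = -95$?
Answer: $- \frac{288225}{16} \approx -18014.0$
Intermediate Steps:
$m{\left(t \right)} = \frac{2 t}{-95 + t}$ ($m{\left(t \right)} = \frac{t + t}{t - 95} = \frac{2 t}{-95 + t}$)
$\left(m{\left(127 \right)} - 7792\right) - 10230 = \left(2 \cdot 127 \frac{1}{-95 + 127} - 7792\right) - 10230 = \left(2 \cdot 127 \cdot \frac{1}{32} - 7792\right) - 10230 = \left(\frac{127}{16} - 7792\right) - 10230 = - \frac{124545}{16} - 10230 = - \frac{288225}{16}$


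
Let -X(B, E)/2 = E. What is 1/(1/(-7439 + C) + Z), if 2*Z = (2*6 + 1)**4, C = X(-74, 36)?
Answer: 15022/214521669 ≈ 7.0026e-5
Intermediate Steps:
X(B, E) = -2*E
C = -72 (C = -2*36 = -72)
Z = 28561/2 (Z = (2*6 + 1)**4/2 = (12 + 1)**4/2 = (1/2)*13**4 = (1/2)*28561 = 28561/2 ≈ 14281.)
1/(1/(-7439 + C) + Z) = 1/(1/(-7439 - 72) + 28561/2) = 1/(1/(-7511) + 28561/2) = 1/(-1/7511 + 28561/2) = 1/(214521669/15022) = 15022/214521669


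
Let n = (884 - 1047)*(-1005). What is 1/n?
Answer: 1/163815 ≈ 6.1044e-6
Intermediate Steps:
n = 163815 (n = -163*(-1005) = 163815)
1/n = 1/163815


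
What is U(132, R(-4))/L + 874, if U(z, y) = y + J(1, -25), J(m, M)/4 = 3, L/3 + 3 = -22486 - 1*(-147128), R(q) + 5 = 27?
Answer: 326803492/373917 ≈ 874.00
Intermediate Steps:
R(q) = 22 (R(q) = -5 + 27 = 22)
L = 373917 (L = -9 + 3*(-22486 - 1*(-147128)) = -9 + 3*(-22486 + 147128) = -9 + 3*124642 = -9 + 373926 = 373917)
J(m, M) = 12 (J(m, M) = 4*3 = 12)
U(z, y) = 12 + y (U(z, y) = y + 12 = 12 + y)
U(132, R(-4))/L + 874 = (12 + 22)/373917 + 874 = 34*(1/373917) + 874 = 34/373917 + 874 = 326803492/373917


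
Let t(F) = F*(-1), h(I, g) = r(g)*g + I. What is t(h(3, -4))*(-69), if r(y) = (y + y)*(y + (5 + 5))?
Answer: 13455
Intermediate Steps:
r(y) = 2*y*(10 + y) (r(y) = (2*y)*(y + 10) = (2*y)*(10 + y) = 2*y*(10 + y))
h(I, g) = I + 2*g**2*(10 + g) (h(I, g) = (2*g*(10 + g))*g + I = 2*g**2*(10 + g) + I = I + 2*g**2*(10 + g))
t(F) = -F
t(h(3, -4))*(-69) = -(3 + 2*(-4)**2*(10 - 4))*(-69) = -(3 + 2*16*6)*(-69) = -(3 + 192)*(-69) = -1*195*(-69) = -195*(-69) = 13455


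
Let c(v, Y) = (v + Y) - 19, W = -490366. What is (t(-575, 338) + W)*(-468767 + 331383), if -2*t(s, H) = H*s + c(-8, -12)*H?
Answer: 53112654400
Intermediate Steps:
c(v, Y) = -19 + Y + v (c(v, Y) = (Y + v) - 19 = -19 + Y + v)
t(s, H) = 39*H/2 - H*s/2 (t(s, H) = -(H*s + (-19 - 12 - 8)*H)/2 = -(H*s - 39*H)/2 = -(-39*H + H*s)/2 = 39*H/2 - H*s/2)
(t(-575, 338) + W)*(-468767 + 331383) = ((1/2)*338*(39 - 1*(-575)) - 490366)*(-468767 + 331383) = ((1/2)*338*(39 + 575) - 490366)*(-137384) = ((1/2)*338*614 - 490366)*(-137384) = (103766 - 490366)*(-137384) = -386600*(-137384) = 53112654400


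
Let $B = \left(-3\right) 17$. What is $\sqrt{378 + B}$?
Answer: $\sqrt{327} \approx 18.083$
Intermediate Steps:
$B = -51$
$\sqrt{378 + B} = \sqrt{378 - 51} = \sqrt{327}$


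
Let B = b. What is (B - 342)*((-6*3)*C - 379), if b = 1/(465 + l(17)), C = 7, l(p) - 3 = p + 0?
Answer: 16752769/97 ≈ 1.7271e+5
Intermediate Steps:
l(p) = 3 + p (l(p) = 3 + (p + 0) = 3 + p)
b = 1/485 (b = 1/(465 + (3 + 17)) = 1/(465 + 20) = 1/485 ≈ 0.0020619)
B = 1/485 ≈ 0.0020619
(B - 342)*((-6*3)*C - 379) = (1/485 - 342)*(-6*3*7 - 379) = -165869*(-18*7 - 379)/485 = -165869*(-126 - 379)/485 = -165869/485*(-505) = 16752769/97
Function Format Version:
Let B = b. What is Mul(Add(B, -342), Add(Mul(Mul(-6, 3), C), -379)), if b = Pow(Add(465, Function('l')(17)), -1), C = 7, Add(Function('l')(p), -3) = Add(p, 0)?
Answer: Rational(16752769, 97) ≈ 1.7271e+5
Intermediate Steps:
Function('l')(p) = Add(3, p) (Function('l')(p) = Add(3, Add(p, 0)) = Add(3, p))
b = Rational(1, 485) (b = Pow(Add(465, Add(3, 17)), -1) = Pow(Add(465, 20), -1) = Pow(485, -1) = Rational(1, 485) ≈ 0.0020619)
B = Rational(1, 485) ≈ 0.0020619
Mul(Add(B, -342), Add(Mul(Mul(-6, 3), C), -379)) = Mul(Add(Rational(1, 485), -342), Add(Mul(Mul(-6, 3), 7), -379)) = Mul(Rational(-165869, 485), Add(Mul(-18, 7), -379)) = Mul(Rational(-165869, 485), Add(-126, -379)) = Mul(Rational(-165869, 485), -505) = Rational(16752769, 97)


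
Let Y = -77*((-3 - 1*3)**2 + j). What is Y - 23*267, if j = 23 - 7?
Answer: -10145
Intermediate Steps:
j = 16
Y = -4004 (Y = -77*((-3 - 1*3)**2 + 16) = -77*((-3 - 3)**2 + 16) = -77*((-6)**2 + 16) = -77*(36 + 16) = -77*52 = -4004)
Y - 23*267 = -4004 - 23*267 = -4004 - 6141 = -10145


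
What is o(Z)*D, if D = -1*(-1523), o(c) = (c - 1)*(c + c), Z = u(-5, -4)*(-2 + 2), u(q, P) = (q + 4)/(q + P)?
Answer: 0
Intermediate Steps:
u(q, P) = (4 + q)/(P + q)
Z = 0 (Z = ((4 - 5)/(-4 - 5))*(-2 + 2) = (-1/(-9))*0 = -⅑*(-1)*0 = (⅑)*0 = 0)
o(c) = 2*c*(-1 + c) (o(c) = (-1 + c)*(2*c) = 2*c*(-1 + c))
D = 1523
o(Z)*D = (2*0*(-1 + 0))*1523 = (2*0*(-1))*1523 = 0*1523 = 0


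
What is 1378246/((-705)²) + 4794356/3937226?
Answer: 3904690388248/978449876325 ≈ 3.9907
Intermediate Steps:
1378246/((-705)²) + 4794356/3937226 = 1378246/497025 + 4794356*(1/3937226) = 1378246*(1/497025) + 2397178/1968613 = 1378246/497025 + 2397178/1968613 = 3904690388248/978449876325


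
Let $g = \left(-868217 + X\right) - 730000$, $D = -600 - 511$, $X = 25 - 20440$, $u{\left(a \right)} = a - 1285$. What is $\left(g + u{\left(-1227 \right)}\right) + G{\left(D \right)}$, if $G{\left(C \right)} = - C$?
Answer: $-1620033$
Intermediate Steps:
$u{\left(a \right)} = -1285 + a$
$X = -20415$ ($X = 25 - 20440 = -20415$)
$D = -1111$ ($D = -600 - 511 = -1111$)
$g = -1618632$ ($g = \left(-868217 - 20415\right) - 730000 = -888632 - 730000 = -1618632$)
$\left(g + u{\left(-1227 \right)}\right) + G{\left(D \right)} = \left(-1618632 - 2512\right) - -1111 = \left(-1618632 - 2512\right) + 1111 = -1621144 + 1111 = -1620033$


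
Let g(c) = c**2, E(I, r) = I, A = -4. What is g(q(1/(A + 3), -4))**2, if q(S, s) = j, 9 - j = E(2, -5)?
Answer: 2401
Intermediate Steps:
j = 7 (j = 9 - 1*2 = 9 - 2 = 7)
q(S, s) = 7
g(q(1/(A + 3), -4))**2 = (7**2)**2 = 49**2 = 2401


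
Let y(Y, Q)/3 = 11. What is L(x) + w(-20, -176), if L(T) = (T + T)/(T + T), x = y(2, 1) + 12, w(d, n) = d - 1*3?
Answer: -22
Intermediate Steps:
w(d, n) = -3 + d (w(d, n) = d - 3 = -3 + d)
y(Y, Q) = 33 (y(Y, Q) = 3*11 = 33)
x = 45 (x = 33 + 12 = 45)
L(T) = 1 (L(T) = (2*T)/((2*T)) = (2*T)*(1/(2*T)) = 1)
L(x) + w(-20, -176) = 1 + (-3 - 20) = 1 - 23 = -22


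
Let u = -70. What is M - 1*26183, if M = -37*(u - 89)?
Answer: -20300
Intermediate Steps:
M = 5883 (M = -37*(-70 - 89) = -37*(-159) = 5883)
M - 1*26183 = 5883 - 1*26183 = 5883 - 26183 = -20300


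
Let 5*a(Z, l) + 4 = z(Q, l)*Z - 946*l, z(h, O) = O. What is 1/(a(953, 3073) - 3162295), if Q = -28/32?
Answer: -5/15789968 ≈ -3.1666e-7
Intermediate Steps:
Q = -7/8 (Q = -28*1/32 = -7/8 ≈ -0.87500)
a(Z, l) = -⅘ - 946*l/5 + Z*l/5 (a(Z, l) = -⅘ + (l*Z - 946*l)/5 = -⅘ + (Z*l - 946*l)/5 = -⅘ + (-946*l + Z*l)/5 = -⅘ + (-946*l/5 + Z*l/5) = -⅘ - 946*l/5 + Z*l/5)
1/(a(953, 3073) - 3162295) = 1/((-⅘ - 946/5*3073 + (⅕)*953*3073) - 3162295) = 1/((-⅘ - 2907058/5 + 2928569/5) - 3162295) = 1/(21507/5 - 3162295) = 1/(-15789968/5) = -5/15789968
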